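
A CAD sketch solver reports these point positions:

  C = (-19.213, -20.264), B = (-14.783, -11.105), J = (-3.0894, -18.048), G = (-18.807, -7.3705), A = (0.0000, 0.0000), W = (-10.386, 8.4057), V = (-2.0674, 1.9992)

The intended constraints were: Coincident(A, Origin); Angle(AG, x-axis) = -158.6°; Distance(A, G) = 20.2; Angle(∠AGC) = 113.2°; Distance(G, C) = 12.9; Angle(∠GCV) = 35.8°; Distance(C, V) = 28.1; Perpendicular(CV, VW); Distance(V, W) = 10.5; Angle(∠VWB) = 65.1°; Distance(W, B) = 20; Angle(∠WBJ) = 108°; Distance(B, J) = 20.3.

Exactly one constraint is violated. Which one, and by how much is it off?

Distance(B, J) = 20.3 — off by 6.70.

A = (0.00, 0.00) ✓; AG at -158.6° ✓; |AG| = 20.20 ✓; ∠AGC = 113.2° ✓; |GC| = 12.90 ✓; ∠GCV = 35.80° ✓; |CV| = 28.10 ✓; ∠(CV, VW) = 90.00° ✓; |VW| = 10.50 ✓; ∠VWB = 65.10° ✓; |WB| = 20.00 ✓; ∠WBJ = 108.0° ✓; |BJ| = 13.60 ✗.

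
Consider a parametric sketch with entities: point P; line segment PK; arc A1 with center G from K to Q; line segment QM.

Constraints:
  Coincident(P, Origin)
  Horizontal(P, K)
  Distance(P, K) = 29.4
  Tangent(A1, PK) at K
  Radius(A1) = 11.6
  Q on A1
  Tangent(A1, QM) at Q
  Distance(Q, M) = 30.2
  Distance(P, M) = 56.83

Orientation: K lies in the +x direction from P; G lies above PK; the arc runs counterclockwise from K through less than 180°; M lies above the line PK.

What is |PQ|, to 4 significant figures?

42.94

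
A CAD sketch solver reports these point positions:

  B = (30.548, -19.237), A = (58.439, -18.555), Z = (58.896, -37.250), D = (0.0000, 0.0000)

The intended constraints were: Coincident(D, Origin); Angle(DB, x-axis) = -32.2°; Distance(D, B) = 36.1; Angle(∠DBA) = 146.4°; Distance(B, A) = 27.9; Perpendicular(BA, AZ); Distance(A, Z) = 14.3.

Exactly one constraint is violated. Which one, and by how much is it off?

Distance(A, Z) = 14.3 — off by 4.40.

D = (0.00, 0.00) ✓; DB at -32.20° ✓; |DB| = 36.10 ✓; ∠DBA = 146.4° ✓; |BA| = 27.90 ✓; ∠(BA, AZ) = 90.00° ✓; |AZ| = 18.70 ✗.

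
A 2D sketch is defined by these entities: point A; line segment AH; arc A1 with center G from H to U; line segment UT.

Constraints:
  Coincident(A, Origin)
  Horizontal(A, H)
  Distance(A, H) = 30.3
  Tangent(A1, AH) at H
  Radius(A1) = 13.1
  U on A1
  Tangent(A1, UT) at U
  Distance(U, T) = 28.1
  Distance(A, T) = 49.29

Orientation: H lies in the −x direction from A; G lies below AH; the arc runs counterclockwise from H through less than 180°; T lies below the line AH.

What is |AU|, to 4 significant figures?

45.82

A is at the origin; AH is horizontal with |AH| = 30.3 and H on the −x side, so H = (-30.30, 0.000). The tangent condition forces GH to be normal to AH, so G = H + (0, -13.1) = (-30.30, -13.10). Since GU ⟂ UT (tangency), |GT| = √(13.1² + 28.1²) = 31.00 regardless of where U sits on A1. So T lies on both circle(A, 49.29) and circle(G, 31.00); the below-AH intersection is T = (-23.47, -43.34). U is the foot of the tangent from T: U = (-40.66, -21.11).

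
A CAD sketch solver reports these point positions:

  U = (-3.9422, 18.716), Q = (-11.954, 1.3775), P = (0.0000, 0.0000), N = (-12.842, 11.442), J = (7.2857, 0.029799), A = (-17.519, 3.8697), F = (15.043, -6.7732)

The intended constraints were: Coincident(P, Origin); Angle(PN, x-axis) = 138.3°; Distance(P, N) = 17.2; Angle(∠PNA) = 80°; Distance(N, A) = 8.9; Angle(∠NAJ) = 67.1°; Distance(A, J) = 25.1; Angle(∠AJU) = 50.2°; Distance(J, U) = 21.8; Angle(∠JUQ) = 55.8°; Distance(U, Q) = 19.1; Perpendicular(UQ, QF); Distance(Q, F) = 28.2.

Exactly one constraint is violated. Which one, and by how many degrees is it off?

Perpendicular(UQ, QF) — off by 8.00°.

P = (0.00, 0.00) ✓; PN at 138.3° ✓; |PN| = 17.20 ✓; ∠PNA = 80.00° ✓; |NA| = 8.900 ✓; ∠NAJ = 67.10° ✓; |AJ| = 25.10 ✓; ∠AJU = 50.20° ✓; |JU| = 21.80 ✓; ∠JUQ = 55.80° ✓; |UQ| = 19.10 ✓; ∠(UQ, QF) = 98.00° ✗; |QF| = 28.20 ✓.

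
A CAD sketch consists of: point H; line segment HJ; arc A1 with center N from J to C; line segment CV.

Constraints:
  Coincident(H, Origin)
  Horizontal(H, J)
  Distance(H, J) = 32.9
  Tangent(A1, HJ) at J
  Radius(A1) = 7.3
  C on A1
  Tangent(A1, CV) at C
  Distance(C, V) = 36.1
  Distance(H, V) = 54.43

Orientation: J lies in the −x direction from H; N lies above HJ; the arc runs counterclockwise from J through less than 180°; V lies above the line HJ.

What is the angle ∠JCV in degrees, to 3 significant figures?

130°

Checks: H = (0.00, 0.00) ✓; |NC| = 7.300 ✓; ∠(NC, CV) = 90.00° ✓; |CV| = 36.10 ✓; |HV| = 54.43 ✓.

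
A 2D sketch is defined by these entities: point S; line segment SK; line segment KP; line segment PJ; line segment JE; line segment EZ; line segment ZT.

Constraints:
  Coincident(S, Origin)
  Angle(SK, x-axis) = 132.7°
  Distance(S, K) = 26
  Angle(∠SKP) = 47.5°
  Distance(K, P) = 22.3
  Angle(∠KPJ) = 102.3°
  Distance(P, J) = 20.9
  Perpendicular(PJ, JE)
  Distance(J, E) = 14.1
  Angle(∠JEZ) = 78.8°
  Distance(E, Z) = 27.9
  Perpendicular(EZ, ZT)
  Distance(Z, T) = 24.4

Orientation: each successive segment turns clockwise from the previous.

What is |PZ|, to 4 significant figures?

10.83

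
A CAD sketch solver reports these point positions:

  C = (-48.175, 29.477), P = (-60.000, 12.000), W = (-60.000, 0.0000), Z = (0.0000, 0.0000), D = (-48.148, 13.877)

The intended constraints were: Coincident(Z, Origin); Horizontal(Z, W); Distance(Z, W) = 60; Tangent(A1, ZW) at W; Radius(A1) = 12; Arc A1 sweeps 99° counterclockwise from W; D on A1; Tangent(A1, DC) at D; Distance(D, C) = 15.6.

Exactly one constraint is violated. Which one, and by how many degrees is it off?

Tangent(A1, DC) at D — off by 8.90°.

Z = (0.00, 0.00) ✓; Z.y = 0.00, W.y = 0.00 ✓; |ZW| = 60.00 ✓; ∠(PW, WZ) = 90.00° ✓; |PW| = 12.00 ✓; bearing(P→D) − bearing(P→W) = 99.00° ✓; |PD| = 12.00 ✓; ∠(PD, DC) = 98.90° ✗; |DC| = 15.60 ✓.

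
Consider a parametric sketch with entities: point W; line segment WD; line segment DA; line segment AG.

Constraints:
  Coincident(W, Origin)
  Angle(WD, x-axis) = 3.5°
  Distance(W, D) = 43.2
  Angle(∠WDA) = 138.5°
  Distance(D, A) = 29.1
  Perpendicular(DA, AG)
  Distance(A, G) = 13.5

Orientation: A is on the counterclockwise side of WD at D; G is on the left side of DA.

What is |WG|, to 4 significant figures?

63.29

W is at the origin; WD runs at 3.5° with length 43.2, so D = 43.2·(cos 3.5°, sin 3.5°) = (43.12, 2.637). ∠WDA = 138.5°, so DA runs at 3.5° + (180° − 138.5°) = 45.00° from the x-axis; with |DA| = 29.1, A = D + 29.1·(cos 45.00°, sin 45.00°) = (63.70, 23.21). DA is perpendicular to AG; with |AG| = 13.5 on the left of DA, G = A + 13.5·(-0.7071, 0.7071) = (54.15, 32.76). Then |WG| = |G − W| = 63.29.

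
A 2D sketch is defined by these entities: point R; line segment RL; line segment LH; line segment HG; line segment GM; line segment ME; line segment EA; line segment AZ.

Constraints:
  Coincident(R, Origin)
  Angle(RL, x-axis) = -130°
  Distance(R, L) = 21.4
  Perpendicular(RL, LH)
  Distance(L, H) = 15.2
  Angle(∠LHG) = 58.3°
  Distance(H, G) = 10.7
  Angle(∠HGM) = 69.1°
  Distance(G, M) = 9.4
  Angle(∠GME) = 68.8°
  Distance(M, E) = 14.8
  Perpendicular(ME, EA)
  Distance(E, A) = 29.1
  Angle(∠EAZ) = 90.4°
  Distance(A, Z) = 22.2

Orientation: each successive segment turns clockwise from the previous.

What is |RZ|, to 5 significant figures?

11.501

R is at the origin; RL runs at -130.0° with length 21.4, so L = (-13.756, -16.393). RL is perpendicular to LH, so LH runs at 140.00°; with |LH| = 15.2, H = (-25.400, -6.6230). ∠LHG = 58.3° gives HG at 18.300° from the x-axis; with |HG| = 10.7, G = (-15.241, -3.2633). ∠HGM = 69.1° gives GM at -92.600° from the x-axis; with |GM| = 9.4, M = (-15.667, -12.654). ∠GME = 68.8° gives ME at 156.20° from the x-axis; with |ME| = 14.8, E = (-29.208, -6.6811). ME is perpendicular to EA, so EA runs at 66.200°; with |EA| = 29.1, A = (-17.465, 19.944). ∠EAZ = 90.4° gives AZ at -23.400° from the x-axis; with |AZ| = 22.2, Z = (2.9088, 11.128). Then |RZ| = |Z − R| = 11.501.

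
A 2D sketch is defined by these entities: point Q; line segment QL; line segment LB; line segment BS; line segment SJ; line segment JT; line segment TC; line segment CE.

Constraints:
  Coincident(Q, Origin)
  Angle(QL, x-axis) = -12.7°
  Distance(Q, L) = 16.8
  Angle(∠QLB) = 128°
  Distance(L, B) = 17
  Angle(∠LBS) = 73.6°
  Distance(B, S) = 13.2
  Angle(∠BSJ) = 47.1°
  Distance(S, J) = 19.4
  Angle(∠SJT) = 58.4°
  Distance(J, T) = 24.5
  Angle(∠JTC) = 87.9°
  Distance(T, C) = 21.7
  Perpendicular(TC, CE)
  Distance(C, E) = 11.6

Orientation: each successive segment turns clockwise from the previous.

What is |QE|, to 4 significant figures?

25.83

Q is at the origin; QL runs at -12.7° with length 16.8, so L = (16.39, -3.693). ∠QLB = 128.0° gives LB at -64.70° from the x-axis; with |LB| = 17.0, B = (23.65, -19.06). ∠LBS = 73.6° gives BS at -171.1° from the x-axis; with |BS| = 13.2, S = (10.61, -21.10). ∠BSJ = 47.1° gives SJ at 56.00° from the x-axis; with |SJ| = 19.4, J = (21.46, -5.022). ∠SJT = 58.4° gives JT at -65.60° from the x-axis; with |JT| = 24.5, T = (31.58, -27.33). ∠JTC = 87.9° gives TC at -157.7° from the x-axis; with |TC| = 21.7, C = (11.51, -35.57). TC ⟂ CE, so CE runs at 112.3°; with |CE| = 11.6, E = (7.104, -24.84). Then |QE| = |E − Q| = 25.83.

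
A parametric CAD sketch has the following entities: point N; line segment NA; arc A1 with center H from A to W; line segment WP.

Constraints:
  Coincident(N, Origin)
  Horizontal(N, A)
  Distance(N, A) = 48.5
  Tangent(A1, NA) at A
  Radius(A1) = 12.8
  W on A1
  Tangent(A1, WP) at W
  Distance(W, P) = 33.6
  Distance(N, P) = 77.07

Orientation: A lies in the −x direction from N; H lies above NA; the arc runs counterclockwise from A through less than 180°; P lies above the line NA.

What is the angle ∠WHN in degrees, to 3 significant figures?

57.1°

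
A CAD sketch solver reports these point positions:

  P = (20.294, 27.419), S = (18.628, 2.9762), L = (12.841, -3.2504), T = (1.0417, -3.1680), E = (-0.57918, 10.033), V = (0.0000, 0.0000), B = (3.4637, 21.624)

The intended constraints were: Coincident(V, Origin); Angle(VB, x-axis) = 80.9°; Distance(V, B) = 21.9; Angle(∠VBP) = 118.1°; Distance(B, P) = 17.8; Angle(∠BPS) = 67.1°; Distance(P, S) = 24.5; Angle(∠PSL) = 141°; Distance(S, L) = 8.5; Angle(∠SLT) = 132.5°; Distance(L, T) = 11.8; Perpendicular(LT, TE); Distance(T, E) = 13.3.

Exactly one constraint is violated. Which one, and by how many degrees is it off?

Perpendicular(LT, TE) — off by 7.40°.

V = (0.00, 0.00) ✓; VB at 80.90° ✓; |VB| = 21.90 ✓; ∠VBP = 118.1° ✓; |BP| = 17.80 ✓; ∠BPS = 67.10° ✓; |PS| = 24.50 ✓; ∠PSL = 141.0° ✓; |SL| = 8.501 ✓; ∠SLT = 132.5° ✓; |LT| = 11.80 ✓; ∠(LT, TE) = 82.60° ✗; |TE| = 13.30 ✓.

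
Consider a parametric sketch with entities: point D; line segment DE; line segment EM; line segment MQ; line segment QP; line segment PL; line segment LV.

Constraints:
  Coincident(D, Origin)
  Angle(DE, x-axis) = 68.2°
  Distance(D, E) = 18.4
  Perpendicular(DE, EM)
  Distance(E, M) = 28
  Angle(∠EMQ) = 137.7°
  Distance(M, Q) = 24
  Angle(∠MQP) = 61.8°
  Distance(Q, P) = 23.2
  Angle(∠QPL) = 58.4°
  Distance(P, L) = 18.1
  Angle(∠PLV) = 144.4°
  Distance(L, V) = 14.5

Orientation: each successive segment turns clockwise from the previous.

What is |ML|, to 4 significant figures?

6.207

∠MQP = 61.8° gives QP at 177.7° from the x-axis; with |QP| = 23.2, P = (20.13, -13.97). ∠QPL = 58.4° gives PL at 56.10° from the x-axis; with |PL| = 18.1, L = (30.23, 1.051). Then |ML| = |L − M| = 6.207.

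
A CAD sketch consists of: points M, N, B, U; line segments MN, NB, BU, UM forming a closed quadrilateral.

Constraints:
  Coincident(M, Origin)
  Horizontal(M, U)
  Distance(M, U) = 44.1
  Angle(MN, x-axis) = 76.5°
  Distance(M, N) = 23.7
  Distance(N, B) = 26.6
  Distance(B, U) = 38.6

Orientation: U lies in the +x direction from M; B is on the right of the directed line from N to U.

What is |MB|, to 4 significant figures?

6.687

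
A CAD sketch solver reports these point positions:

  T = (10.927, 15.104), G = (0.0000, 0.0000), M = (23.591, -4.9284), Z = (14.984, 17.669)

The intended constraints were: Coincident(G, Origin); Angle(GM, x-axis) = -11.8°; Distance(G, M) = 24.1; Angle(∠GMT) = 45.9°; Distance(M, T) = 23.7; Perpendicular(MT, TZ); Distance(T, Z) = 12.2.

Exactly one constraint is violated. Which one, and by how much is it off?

Distance(T, Z) = 12.2 — off by 7.40.

G = (0.00, 0.00) ✓; GM at -11.80° ✓; |GM| = 24.10 ✓; ∠GMT = 45.90° ✓; |MT| = 23.70 ✓; ∠(MT, TZ) = 90.00° ✓; |TZ| = 4.800 ✗.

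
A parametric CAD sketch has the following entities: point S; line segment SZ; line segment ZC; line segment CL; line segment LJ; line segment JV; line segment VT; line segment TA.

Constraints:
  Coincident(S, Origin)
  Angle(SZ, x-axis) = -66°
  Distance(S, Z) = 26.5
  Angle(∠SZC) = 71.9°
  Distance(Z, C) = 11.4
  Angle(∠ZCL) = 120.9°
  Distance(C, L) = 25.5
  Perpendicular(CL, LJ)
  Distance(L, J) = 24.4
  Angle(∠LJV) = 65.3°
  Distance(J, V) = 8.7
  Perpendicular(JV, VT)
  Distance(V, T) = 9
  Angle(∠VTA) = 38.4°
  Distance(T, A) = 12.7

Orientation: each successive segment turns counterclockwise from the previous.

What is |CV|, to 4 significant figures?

27.22

S is at the origin; SZ runs at -66.0° with length 26.5, so Z = (10.78, -24.21). ∠SZC = 71.9° gives ZC at 42.10° from the x-axis; with |ZC| = 11.4, C = (19.24, -16.57). ∠ZCL = 120.9° gives CL at 101.2° from the x-axis; with |CL| = 25.5, L = (14.28, 8.448). CL ⟂ LJ, so LJ runs at -168.8°; with |LJ| = 24.4, J = (-9.651, 3.709). ∠LJV = 65.3° gives JV at -54.10° from the x-axis; with |JV| = 8.7, V = (-4.550, -3.338). Then |CV| = |V − C| = 27.22.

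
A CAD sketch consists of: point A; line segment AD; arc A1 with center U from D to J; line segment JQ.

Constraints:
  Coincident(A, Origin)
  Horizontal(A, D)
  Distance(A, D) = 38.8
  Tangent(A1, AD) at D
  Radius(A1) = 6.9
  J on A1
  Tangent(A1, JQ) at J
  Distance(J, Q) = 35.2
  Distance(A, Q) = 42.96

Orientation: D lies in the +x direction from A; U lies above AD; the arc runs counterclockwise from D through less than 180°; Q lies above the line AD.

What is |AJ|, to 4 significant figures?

45.43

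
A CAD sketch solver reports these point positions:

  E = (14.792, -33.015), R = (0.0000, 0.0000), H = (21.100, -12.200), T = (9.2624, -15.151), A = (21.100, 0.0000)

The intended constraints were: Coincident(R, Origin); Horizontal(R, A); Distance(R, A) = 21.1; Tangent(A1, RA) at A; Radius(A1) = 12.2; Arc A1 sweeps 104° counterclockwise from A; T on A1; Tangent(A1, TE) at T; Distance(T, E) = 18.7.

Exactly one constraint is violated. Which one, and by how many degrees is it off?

Tangent(A1, TE) at T — off by 3.20°.

R = (0.00, 0.00) ✓; R.y = 0.00, A.y = 0.00 ✓; |RA| = 21.10 ✓; ∠(HA, AR) = 90.00° ✓; |HA| = 12.20 ✓; bearing(H→T) − bearing(H→A) = 104.0° ✓; |HT| = 12.20 ✓; ∠(HT, TE) = 86.80° ✗; |TE| = 18.70 ✓.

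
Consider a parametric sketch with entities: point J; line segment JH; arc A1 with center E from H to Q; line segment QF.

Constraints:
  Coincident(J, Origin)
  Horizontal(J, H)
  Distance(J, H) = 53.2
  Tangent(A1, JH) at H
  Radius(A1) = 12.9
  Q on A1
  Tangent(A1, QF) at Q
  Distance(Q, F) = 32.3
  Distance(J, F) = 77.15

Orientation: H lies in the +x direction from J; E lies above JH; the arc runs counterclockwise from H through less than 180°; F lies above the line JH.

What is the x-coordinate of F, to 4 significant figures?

61.41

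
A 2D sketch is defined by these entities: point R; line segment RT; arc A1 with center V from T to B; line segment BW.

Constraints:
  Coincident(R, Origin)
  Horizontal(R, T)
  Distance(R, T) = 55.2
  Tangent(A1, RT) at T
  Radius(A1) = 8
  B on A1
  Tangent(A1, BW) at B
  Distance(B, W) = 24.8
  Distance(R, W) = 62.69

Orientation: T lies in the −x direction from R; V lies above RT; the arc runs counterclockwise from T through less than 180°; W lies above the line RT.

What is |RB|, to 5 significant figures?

48.372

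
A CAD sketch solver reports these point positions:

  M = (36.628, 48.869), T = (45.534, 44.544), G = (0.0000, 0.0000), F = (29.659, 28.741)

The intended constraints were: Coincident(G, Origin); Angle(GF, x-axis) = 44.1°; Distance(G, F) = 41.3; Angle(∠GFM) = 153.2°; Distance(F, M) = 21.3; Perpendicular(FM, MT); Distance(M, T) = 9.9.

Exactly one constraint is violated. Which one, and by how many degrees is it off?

Perpendicular(FM, MT) — off by 6.80°.

G = (0.00, 0.00) ✓; GF at 44.10° ✓; |GF| = 41.30 ✓; ∠GFM = 153.2° ✓; |FM| = 21.30 ✓; ∠(FM, MT) = 96.80° ✗; |MT| = 9.901 ✓.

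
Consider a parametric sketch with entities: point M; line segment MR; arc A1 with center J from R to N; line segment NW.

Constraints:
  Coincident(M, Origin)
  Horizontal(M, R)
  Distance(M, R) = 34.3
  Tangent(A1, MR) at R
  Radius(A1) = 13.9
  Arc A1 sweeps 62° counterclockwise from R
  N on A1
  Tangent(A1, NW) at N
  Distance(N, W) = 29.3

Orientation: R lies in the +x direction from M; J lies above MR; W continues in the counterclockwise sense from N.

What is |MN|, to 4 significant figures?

47.15

M is at the origin; M and R share the same y with |MR| = 34.3 and R on the +x side, so R = (34.30, 0.000). Tangency of A1 to MR means the radius JR is perpendicular to MR, so J = R + (0, 13.9) = (34.30, 13.90). On A1, R sits at bearing -90° from J; a 62° counterclockwise sweep puts N at bearing -28°, so N = J + 13.9·(cos -28°, sin -28°) = (46.57, 7.374). Then |MN| = |N − M| = 47.15.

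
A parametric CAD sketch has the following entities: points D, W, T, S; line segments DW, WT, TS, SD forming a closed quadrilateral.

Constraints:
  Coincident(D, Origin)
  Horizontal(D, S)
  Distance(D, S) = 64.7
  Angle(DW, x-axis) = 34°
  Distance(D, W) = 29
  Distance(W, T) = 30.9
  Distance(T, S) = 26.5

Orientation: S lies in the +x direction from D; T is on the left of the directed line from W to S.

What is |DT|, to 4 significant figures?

59.08

Checks: |WT| = 30.90 ✓; |TS| = 26.50 ✓.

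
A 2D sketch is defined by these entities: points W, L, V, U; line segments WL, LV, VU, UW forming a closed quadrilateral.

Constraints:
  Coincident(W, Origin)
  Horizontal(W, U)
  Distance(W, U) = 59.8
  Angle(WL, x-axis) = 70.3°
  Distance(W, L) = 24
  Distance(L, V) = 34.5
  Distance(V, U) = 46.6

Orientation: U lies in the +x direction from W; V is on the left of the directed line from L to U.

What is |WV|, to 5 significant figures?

55.360

Checks: |LV| = 34.50 ✓; |VU| = 46.60 ✓.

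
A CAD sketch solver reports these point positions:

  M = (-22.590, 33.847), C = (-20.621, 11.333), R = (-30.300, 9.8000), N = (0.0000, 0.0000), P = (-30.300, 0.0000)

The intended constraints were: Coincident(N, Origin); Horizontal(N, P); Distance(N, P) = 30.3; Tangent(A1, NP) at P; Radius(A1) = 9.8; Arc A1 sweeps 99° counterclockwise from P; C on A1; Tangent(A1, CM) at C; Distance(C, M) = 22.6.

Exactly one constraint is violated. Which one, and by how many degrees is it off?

Tangent(A1, CM) at C — off by 4.00°.

N = (0.00, 0.00) ✓; N.y = 0.00, P.y = 0.00 ✓; |NP| = 30.30 ✓; ∠(RP, PN) = 90.00° ✓; |RP| = 9.800 ✓; bearing(R→C) − bearing(R→P) = 99.00° ✓; |RC| = 9.800 ✓; ∠(RC, CM) = 94.00° ✗; |CM| = 22.60 ✓.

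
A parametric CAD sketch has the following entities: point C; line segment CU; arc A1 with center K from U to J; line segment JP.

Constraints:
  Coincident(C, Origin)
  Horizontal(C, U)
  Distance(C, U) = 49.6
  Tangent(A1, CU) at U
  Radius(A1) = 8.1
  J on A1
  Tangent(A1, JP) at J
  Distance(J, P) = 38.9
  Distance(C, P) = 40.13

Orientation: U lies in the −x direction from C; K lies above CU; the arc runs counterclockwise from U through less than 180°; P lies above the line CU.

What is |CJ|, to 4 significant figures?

43.19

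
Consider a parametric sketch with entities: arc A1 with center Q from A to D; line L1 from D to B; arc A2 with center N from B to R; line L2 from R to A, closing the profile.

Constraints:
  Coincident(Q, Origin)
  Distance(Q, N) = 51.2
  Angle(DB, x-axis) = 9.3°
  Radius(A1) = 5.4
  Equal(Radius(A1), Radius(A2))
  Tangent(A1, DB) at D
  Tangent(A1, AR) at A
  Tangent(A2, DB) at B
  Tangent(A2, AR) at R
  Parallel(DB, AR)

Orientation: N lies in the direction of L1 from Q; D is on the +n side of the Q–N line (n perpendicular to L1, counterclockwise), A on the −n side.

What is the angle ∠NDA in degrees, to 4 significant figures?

83.98°

The slot axis is L1's direction at 9.3°, so u = (cos 9.3°, sin 9.3°) = (0.9869, 0.1616) and n = (−sin 9.3°, cos 9.3°) = (-0.1616, 0.9869). Q is at the origin and N lies 51.2 along u from Q, so N = 51.2·u = (50.53, 8.274). Tangency of A1 to both parallel lines with radius 5.4 puts D and A at Q ± 5.4·n: D = (-0.8727, 5.329), A = (0.8727, -5.329). Then cos ∠NDA = DN·DA / (|DN||DA|), giving 83.98°.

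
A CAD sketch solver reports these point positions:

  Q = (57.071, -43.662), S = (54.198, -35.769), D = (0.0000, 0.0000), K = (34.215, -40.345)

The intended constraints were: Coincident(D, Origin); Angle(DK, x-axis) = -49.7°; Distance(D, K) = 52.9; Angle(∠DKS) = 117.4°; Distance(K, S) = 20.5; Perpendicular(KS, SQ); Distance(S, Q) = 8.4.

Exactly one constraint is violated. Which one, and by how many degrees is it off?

Perpendicular(KS, SQ) — off by 7.10°.

D = (0.00, 0.00) ✓; DK at -49.70° ✓; |DK| = 52.90 ✓; ∠DKS = 117.4° ✓; |KS| = 20.50 ✓; ∠(KS, SQ) = 82.90° ✗; |SQ| = 8.400 ✓.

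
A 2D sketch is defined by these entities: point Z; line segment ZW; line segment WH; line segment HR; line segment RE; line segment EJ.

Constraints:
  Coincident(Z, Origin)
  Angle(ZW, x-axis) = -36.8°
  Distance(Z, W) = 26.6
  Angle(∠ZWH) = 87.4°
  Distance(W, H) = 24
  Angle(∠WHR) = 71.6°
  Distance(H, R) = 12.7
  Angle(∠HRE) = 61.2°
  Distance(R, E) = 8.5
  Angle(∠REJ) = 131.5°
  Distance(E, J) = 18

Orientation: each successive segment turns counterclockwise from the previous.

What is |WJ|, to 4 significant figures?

20.06

Z is at the origin; ZW runs at -36.8° with length 26.6, so W = (21.30, -15.93). ∠ZWH = 87.4° gives WH at 55.80° from the x-axis; with |WH| = 24.0, H = (34.79, 3.916). ∠WHR = 71.6° gives HR at 164.2° from the x-axis; with |HR| = 12.7, R = (22.57, 7.374). ∠HRE = 61.2° gives RE at -77.00° from the x-axis; with |RE| = 8.5, E = (24.48, -0.9083). ∠REJ = 131.5° gives EJ at -28.50° from the x-axis; with |EJ| = 18.0, J = (40.30, -9.497). Then |WJ| = |J − W| = 20.06.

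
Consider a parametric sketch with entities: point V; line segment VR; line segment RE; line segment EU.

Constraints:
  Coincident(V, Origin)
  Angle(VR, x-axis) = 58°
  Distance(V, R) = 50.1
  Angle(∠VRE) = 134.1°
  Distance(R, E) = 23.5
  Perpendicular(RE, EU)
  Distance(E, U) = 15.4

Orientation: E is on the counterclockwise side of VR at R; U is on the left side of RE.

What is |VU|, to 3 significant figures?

61.9

V is at the origin; VR runs at 58.0° with length 50.1, so R = 50.1·(cos 58.0°, sin 58.0°) = (26.5, 42.5). ∠VRE = 134.1°, so RE runs at 58.0° + (180° − 134.1°) = 104° from the x-axis; with |RE| = 23.5, E = R + 23.5·(cos 104°, sin 104°) = (20.9, 65.3). The perpendicularity gives EU at right angles to RE; with |EU| = 15.4 on the left of RE, U = E + 15.4·(-0.971, -0.240) = (5.95, 61.6). Then |VU| = |U − V| = 61.9.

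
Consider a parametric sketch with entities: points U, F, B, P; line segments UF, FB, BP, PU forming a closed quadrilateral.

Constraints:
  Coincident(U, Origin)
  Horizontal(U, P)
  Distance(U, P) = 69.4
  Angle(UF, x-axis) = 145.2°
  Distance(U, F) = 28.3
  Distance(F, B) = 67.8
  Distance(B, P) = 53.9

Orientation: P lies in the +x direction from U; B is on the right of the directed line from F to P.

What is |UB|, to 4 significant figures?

40.14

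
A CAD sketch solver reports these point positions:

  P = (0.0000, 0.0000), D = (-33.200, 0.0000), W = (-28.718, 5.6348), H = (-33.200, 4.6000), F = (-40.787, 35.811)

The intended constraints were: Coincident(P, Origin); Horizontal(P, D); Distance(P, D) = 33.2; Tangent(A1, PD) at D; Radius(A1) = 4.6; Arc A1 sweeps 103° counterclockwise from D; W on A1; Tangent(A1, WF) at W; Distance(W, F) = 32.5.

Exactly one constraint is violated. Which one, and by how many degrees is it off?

Tangent(A1, WF) at W — off by 8.80°.

P = (0.00, 0.00) ✓; P.y = 0.00, D.y = 0.00 ✓; |PD| = 33.20 ✓; ∠(HD, DP) = 90.00° ✓; |HD| = 4.600 ✓; bearing(H→W) − bearing(H→D) = 103.0° ✓; |HW| = 4.600 ✓; ∠(HW, WF) = 81.20° ✗; |WF| = 32.50 ✓.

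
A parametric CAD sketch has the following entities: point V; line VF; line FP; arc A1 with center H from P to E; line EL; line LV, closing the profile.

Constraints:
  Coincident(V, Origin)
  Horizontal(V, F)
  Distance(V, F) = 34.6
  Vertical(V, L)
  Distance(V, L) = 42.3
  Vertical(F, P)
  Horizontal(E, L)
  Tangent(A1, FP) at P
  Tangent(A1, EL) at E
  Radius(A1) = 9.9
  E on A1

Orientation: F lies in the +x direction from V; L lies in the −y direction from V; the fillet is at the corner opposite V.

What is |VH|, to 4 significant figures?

40.74

V is at the origin; VF is horizontal with |VF| = 34.6 and F on the +x side, so F = (34.60, 0.000). V and L share the same x with |VL| = 42.3 and L on the −y side, so L = (0.000, -42.30). The virtual corner opposite V is at (34.60, -42.30). The tangent condition forces HP to be normal to FP and A1 meets EL tangentially, so HE is at right angles to EL, with radius 9.9, so the center H sits 9.9 in from both sides at H = (24.70, -32.40). Then |VH| = |H − V| = 40.74.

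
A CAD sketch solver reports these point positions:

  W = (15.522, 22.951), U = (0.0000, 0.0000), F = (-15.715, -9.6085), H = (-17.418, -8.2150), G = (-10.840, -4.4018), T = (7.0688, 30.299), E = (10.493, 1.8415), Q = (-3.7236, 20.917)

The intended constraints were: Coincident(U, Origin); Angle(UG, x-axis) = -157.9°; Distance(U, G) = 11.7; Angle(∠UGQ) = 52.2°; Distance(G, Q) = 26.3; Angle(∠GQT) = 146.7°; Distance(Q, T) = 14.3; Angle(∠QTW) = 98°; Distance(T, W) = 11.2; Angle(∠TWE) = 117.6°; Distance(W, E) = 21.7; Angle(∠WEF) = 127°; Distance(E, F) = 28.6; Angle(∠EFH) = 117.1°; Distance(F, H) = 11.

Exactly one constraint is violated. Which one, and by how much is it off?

Distance(F, H) = 11 — off by 8.80.

U = (0.00, 0.00) ✓; UG at -157.9° ✓; |UG| = 11.70 ✓; ∠UGQ = 52.20° ✓; |GQ| = 26.30 ✓; ∠GQT = 146.7° ✓; |QT| = 14.30 ✓; ∠QTW = 98.00° ✓; |TW| = 11.20 ✓; ∠TWE = 117.6° ✓; |WE| = 21.70 ✓; ∠WEF = 127.0° ✓; |EF| = 28.60 ✓; ∠EFH = 117.1° ✓; |FH| = 2.200 ✗.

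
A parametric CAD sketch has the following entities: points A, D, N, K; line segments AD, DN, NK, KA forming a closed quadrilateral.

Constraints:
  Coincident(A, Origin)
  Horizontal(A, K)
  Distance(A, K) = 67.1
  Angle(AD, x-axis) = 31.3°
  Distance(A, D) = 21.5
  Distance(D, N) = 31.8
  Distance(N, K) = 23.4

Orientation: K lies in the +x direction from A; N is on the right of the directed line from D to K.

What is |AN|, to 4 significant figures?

45.18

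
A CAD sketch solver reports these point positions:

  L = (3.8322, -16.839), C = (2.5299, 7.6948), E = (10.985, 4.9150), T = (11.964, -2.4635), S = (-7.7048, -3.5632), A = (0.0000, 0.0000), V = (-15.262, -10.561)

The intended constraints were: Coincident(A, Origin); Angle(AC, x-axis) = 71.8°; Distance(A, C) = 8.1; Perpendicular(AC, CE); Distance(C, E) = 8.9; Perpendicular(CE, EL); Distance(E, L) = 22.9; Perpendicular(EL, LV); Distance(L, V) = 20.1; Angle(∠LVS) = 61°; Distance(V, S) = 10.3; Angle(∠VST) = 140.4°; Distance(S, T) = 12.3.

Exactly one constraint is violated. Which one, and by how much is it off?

Distance(S, T) = 12.3 — off by 7.40.

A = (0.00, 0.00) ✓; AC at 71.80° ✓; |AC| = 8.100 ✓; ∠(AC, CE) = 90.00° ✓; |CE| = 8.900 ✓; ∠(CE, EL) = 90.00° ✓; |EL| = 22.90 ✓; ∠(EL, LV) = 90.00° ✓; |LV| = 20.10 ✓; ∠LVS = 61.00° ✓; |VS| = 10.30 ✓; ∠VST = 140.4° ✓; |ST| = 19.70 ✗.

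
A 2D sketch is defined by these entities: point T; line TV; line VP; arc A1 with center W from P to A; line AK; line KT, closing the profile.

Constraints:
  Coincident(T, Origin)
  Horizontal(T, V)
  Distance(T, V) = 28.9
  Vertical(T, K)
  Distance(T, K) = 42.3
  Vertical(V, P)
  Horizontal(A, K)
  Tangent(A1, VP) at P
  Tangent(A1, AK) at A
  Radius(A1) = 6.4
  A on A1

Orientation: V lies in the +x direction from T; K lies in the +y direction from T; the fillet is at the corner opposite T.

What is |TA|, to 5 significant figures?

47.912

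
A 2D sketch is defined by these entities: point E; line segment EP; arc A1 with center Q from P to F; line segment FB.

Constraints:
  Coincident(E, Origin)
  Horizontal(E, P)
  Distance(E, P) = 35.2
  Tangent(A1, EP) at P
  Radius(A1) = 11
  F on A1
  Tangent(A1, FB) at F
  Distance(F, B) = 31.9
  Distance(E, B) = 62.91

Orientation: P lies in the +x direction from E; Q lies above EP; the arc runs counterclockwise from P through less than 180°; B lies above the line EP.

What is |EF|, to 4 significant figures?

47.51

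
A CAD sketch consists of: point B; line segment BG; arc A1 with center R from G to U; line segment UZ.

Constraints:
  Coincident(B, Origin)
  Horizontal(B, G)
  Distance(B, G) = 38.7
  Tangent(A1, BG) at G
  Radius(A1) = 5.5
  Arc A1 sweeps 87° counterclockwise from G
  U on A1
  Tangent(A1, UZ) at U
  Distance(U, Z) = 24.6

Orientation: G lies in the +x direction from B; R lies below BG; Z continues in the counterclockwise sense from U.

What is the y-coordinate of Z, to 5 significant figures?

-29.778

On A1, G sits at bearing 90° from R; an 87° counterclockwise sweep puts U at bearing 177°, so U = R + 5.5·(cos 177°, sin 177°) = (33.208, -5.2122). A1 meets UZ tangentially, so RU is at right angles to UZ, so UZ runs along (−sin 177°, cos 177°); with |UZ| = 24.6, Z = (31.920, -29.778). So Z.y = -29.778.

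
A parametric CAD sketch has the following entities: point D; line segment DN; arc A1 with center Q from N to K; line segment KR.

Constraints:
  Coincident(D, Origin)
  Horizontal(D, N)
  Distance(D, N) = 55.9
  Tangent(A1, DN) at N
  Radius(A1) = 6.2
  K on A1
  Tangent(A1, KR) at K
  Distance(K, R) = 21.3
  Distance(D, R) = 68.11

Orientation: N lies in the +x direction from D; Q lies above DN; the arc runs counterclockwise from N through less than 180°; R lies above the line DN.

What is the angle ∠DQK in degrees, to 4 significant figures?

173.0°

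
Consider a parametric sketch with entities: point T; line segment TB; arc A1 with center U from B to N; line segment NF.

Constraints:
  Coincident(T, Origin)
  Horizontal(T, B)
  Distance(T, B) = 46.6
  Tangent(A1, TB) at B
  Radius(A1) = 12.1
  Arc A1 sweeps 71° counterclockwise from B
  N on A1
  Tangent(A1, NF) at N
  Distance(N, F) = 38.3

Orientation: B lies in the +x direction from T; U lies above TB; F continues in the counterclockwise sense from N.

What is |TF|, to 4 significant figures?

83.31

On A1, B sits at bearing -90° from U; a 71° counterclockwise sweep puts N at bearing -19°, so N = U + 12.1·(cos -19°, sin -19°) = (58.04, 8.161). Tangency of A1 to NF means the radius UN is perpendicular to NF, so NF runs along (−sin -19°, cos -19°); with |NF| = 38.3, F = (70.51, 44.37). Then |TF| = |F − T| = 83.31.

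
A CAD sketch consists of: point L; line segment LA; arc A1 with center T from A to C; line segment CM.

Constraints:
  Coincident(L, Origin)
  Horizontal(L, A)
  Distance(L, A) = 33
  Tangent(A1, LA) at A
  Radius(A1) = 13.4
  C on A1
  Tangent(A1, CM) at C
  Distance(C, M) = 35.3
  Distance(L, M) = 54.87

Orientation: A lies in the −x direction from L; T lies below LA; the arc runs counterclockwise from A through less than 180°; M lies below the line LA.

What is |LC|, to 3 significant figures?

48.7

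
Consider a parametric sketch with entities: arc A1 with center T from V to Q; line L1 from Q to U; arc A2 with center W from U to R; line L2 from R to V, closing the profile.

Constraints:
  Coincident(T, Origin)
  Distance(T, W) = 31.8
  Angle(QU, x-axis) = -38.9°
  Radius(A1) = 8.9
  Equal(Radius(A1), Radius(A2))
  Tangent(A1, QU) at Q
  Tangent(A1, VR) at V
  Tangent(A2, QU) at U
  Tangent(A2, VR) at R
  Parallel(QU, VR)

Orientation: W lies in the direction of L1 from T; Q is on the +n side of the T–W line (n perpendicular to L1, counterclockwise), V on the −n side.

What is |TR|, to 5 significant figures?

33.022

The slot axis is L1's direction at -38.9°, so u = (cos -38.9°, sin -38.9°) = (0.77824, -0.62796) and n = (−sin -38.9°, cos -38.9°) = (0.62796, 0.77824). T is at the origin and W lies 31.8 along u from T, so W = 31.8·u = (24.748, -19.969). Tangency of A1 to both parallel lines with radius 8.9 puts Q and V at T ± 8.9·n: Q = (5.5889, 6.9264), V = (-5.5889, -6.9264). Equal radii place U and R the same way about W: U = W + 8.9·n = (30.337, -13.043), R = W − 8.9·n = (19.159, -26.896). Then |TR| = |R − T| = 33.022.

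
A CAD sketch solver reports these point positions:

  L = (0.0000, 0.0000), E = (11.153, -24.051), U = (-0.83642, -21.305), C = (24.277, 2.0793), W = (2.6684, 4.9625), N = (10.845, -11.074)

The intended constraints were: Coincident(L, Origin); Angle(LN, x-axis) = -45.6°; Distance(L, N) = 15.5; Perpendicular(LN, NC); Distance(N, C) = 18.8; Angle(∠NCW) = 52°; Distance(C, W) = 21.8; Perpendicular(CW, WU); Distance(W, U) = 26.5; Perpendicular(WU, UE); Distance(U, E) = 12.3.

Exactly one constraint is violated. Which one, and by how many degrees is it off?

Perpendicular(WU, UE) — off by 5.30°.

L = (0.00, 0.00) ✓; LN at -45.60° ✓; |LN| = 15.50 ✓; ∠(LN, NC) = 90.00° ✓; |NC| = 18.80 ✓; ∠NCW = 52.00° ✓; |CW| = 21.80 ✓; ∠(CW, WU) = 90.00° ✓; |WU| = 26.50 ✓; ∠(WU, UE) = 84.70° ✗; |UE| = 12.30 ✓.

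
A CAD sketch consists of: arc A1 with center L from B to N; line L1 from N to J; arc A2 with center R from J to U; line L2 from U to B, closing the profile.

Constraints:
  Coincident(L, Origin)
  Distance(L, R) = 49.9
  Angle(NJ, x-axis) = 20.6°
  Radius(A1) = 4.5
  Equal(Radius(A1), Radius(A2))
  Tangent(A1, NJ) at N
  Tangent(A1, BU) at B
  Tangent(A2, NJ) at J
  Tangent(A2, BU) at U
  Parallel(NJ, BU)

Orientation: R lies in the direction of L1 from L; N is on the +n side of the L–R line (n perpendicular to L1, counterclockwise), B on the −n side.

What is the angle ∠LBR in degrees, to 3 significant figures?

84.8°

The slot axis is L1's direction at 20.6°, so u = (cos 20.6°, sin 20.6°) = (0.936, 0.352) and n = (−sin 20.6°, cos 20.6°) = (-0.352, 0.936). L is at the origin and R lies 49.9 along u from L, so R = 49.9·u = (46.7, 17.6). Tangency of A1 to both parallel lines with radius 4.5 puts N and B at L ± 4.5·n: N = (-1.58, 4.21), B = (1.58, -4.21). Then cos ∠LBR = BL·BR / (|BL||BR|), giving 84.8°.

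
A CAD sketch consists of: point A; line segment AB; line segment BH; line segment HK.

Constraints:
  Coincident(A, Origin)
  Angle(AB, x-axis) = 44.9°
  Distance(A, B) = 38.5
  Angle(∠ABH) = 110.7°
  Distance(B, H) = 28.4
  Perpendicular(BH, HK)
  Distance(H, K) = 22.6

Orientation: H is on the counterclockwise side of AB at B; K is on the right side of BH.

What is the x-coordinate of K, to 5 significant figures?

36.243

∠ABH = 110.7°, so BH runs at 44.9° + (180° − 110.7°) = 114.20° from the x-axis; with |BH| = 28.4, H = B + 28.4·(cos 114.20°, sin 114.20°) = (15.629, 53.080). BH is perpendicular to HK; with |HK| = 22.6 on the right of BH, K = H + 22.6·(0.91212, 0.40992) = (36.243, 62.345). So K.x = 36.243.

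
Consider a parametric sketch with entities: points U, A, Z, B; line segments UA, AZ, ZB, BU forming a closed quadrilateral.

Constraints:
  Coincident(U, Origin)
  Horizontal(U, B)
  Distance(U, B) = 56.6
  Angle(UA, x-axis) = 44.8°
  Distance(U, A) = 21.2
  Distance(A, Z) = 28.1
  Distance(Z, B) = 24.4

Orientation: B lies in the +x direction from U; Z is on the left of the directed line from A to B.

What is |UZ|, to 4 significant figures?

47.15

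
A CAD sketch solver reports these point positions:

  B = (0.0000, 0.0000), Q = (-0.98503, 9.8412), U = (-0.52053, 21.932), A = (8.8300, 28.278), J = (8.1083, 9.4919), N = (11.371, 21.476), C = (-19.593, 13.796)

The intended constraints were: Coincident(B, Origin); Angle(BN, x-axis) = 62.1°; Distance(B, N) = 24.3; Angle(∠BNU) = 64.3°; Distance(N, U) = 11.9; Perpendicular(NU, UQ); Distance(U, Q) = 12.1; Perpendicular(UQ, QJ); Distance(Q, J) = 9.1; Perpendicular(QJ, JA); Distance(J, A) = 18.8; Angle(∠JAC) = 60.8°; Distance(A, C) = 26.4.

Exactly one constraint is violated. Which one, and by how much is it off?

Distance(A, C) = 26.4 — off by 5.50.

B = (0.00, 0.00) ✓; BN at 62.10° ✓; |BN| = 24.30 ✓; ∠BNU = 64.30° ✓; |NU| = 11.90 ✓; ∠(NU, UQ) = 90.00° ✓; |UQ| = 12.10 ✓; ∠(UQ, QJ) = 90.00° ✓; |QJ| = 9.100 ✓; ∠(QJ, JA) = 90.00° ✓; |JA| = 18.80 ✓; ∠JAC = 60.80° ✓; |AC| = 31.90 ✗.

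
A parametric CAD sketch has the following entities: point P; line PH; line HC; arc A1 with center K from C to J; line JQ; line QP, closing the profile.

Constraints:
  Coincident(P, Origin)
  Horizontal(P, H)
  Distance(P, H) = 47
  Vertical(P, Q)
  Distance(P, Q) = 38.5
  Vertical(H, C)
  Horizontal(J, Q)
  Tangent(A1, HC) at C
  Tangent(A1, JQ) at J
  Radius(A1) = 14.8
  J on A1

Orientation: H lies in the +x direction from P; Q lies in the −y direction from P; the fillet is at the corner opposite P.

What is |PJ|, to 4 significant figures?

50.19

The virtual corner opposite P is at (47.00, -38.50). Tangency of A1 to HC means the radius KC is perpendicular to HC and the tangent condition forces KJ to be normal to JQ, with radius 14.8, so the center K sits 14.8 in from both sides at K = (32.20, -23.70). That places the tangent points at C = (47.00, -23.70) on HC and J = (32.20, -38.50) on JQ. Then |PJ| = |J − P| = 50.19.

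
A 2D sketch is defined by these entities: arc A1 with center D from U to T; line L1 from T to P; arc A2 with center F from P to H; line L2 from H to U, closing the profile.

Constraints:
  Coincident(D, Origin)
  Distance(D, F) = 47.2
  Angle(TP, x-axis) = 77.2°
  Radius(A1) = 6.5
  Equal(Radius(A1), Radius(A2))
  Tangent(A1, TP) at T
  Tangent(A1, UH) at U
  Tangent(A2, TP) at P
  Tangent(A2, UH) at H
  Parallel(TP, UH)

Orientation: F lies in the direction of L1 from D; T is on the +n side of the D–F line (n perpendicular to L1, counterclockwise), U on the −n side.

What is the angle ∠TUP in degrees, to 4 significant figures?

74.60°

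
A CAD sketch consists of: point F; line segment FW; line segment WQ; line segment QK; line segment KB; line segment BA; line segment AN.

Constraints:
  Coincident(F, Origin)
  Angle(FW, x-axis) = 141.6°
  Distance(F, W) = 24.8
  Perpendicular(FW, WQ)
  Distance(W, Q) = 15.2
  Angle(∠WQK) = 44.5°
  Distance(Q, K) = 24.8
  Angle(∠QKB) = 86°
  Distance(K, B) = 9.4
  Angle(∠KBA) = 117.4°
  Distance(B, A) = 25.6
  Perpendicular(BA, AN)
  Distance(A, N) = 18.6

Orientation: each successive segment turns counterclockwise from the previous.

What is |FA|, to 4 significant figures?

38.30

F is at the origin; FW runs at 141.6° with length 24.8, so W = (-19.44, 15.40). FW is perpendicular to WQ, so WQ runs at -128.4°; with |WQ| = 15.2, Q = (-28.88, 3.492). ∠WQK = 44.5° gives QK at 7.100° from the x-axis; with |QK| = 24.8, K = (-4.267, 6.558). ∠QKB = 86.0° gives KB at 101.1° from the x-axis; with |KB| = 9.4, B = (-6.077, 15.78). ∠KBA = 117.4° gives BA at 163.7° from the x-axis; with |BA| = 25.6, A = (-30.65, 22.97). Then |FA| = |A − F| = 38.30.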